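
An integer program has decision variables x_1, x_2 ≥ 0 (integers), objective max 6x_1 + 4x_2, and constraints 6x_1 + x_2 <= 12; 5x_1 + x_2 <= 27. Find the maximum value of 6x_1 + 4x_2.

(x_1,x_2)=(0,12): 6·0+1·12=12≤12, 5·0+1·12=12≤27, objective 48.
(x_1,x_2)=(0,11): 6·0+1·11=11≤12, 5·0+1·11=11≤27, objective 44.
The best lattice point is (0,12), giving 48.

48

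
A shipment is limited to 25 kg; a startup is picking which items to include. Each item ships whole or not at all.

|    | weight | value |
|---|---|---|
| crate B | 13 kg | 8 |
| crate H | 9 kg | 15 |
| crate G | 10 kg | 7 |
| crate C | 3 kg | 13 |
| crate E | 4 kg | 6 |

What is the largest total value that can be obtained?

36

Allowing fractional choices, the relaxed optimum would be about 40.3, but items are indivisible.
crate H + crate C + crate E: weight 9 + 3 + 4 = 16 ≤ 25, value 15 + 13 + 6 = 34.
crate B + crate H + crate C: weight 13 + 9 + 3 = 25 ≤ 25, value 8 + 15 + 13 = 36.
crate H + crate G + crate C: weight 9 + 10 + 3 = 22 ≤ 25, value 15 + 7 + 13 = 35.
Best is crate B, crate H, and crate C with total value 36.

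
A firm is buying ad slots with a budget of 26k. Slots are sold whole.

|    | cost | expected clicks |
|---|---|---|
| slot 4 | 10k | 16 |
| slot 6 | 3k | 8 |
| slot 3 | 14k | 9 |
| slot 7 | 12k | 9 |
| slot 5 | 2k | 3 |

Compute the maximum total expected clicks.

33

This is an integer program with binary decision variables.
slot 4 + slot 6 + slot 7: cost 10 + 3 + 12 = 25 ≤ 26, expected clicks 16 + 8 + 9 = 33.
slot 4 + slot 3 + slot 5: cost 10 + 14 + 2 = 26 ≤ 26, expected clicks 16 + 9 + 3 = 28.
slot 4 + slot 7 + slot 5: cost 10 + 12 + 2 = 24 ≤ 26, expected clicks 16 + 9 + 3 = 28.
Best is slot 4, slot 6, and slot 7 with total expected clicks 33.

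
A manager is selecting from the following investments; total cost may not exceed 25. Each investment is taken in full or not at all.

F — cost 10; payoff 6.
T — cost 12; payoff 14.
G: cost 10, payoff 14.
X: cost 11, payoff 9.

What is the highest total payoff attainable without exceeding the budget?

28

Allowing fractional choices, the relaxed optimum would be about 30.5, but investments are indivisible.
T + G: cost 12 + 10 = 22 ≤ 25, payoff 14 + 14 = 28.
G + X: cost 10 + 11 = 21 ≤ 25, payoff 14 + 9 = 23.
Best is T and G with total payoff 28.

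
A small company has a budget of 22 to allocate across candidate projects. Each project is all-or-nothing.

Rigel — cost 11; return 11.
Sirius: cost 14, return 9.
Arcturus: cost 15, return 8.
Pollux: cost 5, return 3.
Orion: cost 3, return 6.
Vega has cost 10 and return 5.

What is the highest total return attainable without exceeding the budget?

Allowing fractional choices, the relaxed optimum would be about 22.1, but projects are indivisible.
Rigel + Orion: cost 11 + 3 = 14 ≤ 22, return 11 + 6 = 17.
Rigel + Pollux + Orion: cost 11 + 5 + 3 = 19 ≤ 22, return 11 + 3 + 6 = 20.
Sirius + Pollux + Orion: cost 14 + 5 + 3 = 22 ≤ 22, return 9 + 3 + 6 = 18.
Best is Rigel, Pollux, and Orion with total return 20.

20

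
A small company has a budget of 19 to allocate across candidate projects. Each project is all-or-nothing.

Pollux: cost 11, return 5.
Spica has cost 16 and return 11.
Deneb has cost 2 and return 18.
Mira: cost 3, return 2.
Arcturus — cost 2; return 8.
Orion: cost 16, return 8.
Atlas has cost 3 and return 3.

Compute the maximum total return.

This is a 0-1 knapsack instance.
Pollux + Deneb + Arcturus + Atlas: cost 11 + 2 + 2 + 3 = 18 ≤ 19, return 5 + 18 + 8 + 3 = 34.
Pollux + Deneb + Mira + Arcturus: cost 11 + 2 + 3 + 2 = 18 ≤ 19, return 5 + 18 + 2 + 8 = 33.
Deneb + Mira + Arcturus + Atlas: cost 2 + 3 + 2 + 3 = 10 ≤ 19, return 18 + 2 + 8 + 3 = 31.
Best is Pollux, Deneb, Arcturus, and Atlas with total return 34.

34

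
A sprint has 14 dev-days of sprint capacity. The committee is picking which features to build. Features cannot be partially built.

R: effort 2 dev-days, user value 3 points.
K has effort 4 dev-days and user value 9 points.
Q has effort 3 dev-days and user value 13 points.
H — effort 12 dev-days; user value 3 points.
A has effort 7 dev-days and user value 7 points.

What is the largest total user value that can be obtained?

Take K, Q, and A: effort 4 + 3 + 7 = 14 ≤ 14, user value 9 + 13 + 7 = 29.
No other feasible combination does better.

29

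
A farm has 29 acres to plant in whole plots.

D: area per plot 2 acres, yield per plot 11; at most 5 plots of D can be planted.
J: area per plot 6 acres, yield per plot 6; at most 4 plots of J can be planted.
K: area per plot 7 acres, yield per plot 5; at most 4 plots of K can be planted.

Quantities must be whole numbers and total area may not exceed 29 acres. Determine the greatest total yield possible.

73

5×D and 3×J: area 28 ≤ 29, yield 5·11 + 3·6 = 73.
5×D, 2×J, and 1×K: area 29 ≤ 29, yield 5·11 + 2·6 + 1·5 = 72.
Best is 73.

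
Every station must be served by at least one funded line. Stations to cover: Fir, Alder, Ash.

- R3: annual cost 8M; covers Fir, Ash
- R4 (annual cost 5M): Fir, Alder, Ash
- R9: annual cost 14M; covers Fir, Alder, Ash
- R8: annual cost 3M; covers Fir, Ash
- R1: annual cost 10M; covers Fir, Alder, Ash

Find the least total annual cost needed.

5

The greedy cost-per-new-station heuristic would pick R8 and R4 for 8, but a cheaper cover exists.
R4 alone covers Fir, Alder, Ash — every station.
Total annual cost: 5.
No cover costs less than 5.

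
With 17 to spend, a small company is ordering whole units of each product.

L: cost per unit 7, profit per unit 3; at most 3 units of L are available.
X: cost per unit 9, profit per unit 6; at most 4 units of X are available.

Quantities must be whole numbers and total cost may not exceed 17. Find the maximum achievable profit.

9

X has the best ratio (6/9); taking only X gives at most 1×6 = 6 (stopped by the cost limit).
Mixing does better — 1×L and 1×X: cost 16 ≤ 17, profit 1·3 + 1·6 = 9.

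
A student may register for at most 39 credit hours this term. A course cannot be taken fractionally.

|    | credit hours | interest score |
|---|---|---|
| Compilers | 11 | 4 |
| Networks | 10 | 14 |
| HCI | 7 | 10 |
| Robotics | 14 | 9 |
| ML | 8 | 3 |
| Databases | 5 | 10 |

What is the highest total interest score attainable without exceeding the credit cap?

43

Allowing fractional choices, the relaxed optimum would be about 44.1, but courses are indivisible.
Networks + HCI + Robotics + Databases: credit hours 10 + 7 + 14 + 5 = 36 ≤ 39, interest score 14 + 10 + 9 + 10 = 43.
Compilers + Networks + HCI + Databases: credit hours 11 + 10 + 7 + 5 = 33 ≤ 39, interest score 4 + 14 + 10 + 10 = 38.
Networks + HCI + ML + Databases: credit hours 10 + 7 + 8 + 5 = 30 ≤ 39, interest score 14 + 10 + 3 + 10 = 37.
Best is Networks, HCI, Robotics, and Databases with total interest score 43.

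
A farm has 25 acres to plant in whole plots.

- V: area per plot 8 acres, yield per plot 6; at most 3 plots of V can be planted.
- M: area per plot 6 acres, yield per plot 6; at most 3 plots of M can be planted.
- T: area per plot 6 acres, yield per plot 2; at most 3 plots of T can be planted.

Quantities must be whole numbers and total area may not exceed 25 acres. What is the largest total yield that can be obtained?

3×M: area 18 ≤ 25, yield 3·6 = 18.
3×M and 1×T: area 24 ≤ 25, yield 3·6 + 1·2 = 20.
Best is 20.

20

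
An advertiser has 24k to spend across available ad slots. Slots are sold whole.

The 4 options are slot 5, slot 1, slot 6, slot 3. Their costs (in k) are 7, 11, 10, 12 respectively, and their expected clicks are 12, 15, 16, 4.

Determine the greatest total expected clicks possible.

31

Allowing fractional choices, the relaxed optimum would be about 37.5, but ad slots are indivisible.
slot 5 + slot 6: cost 7 + 10 = 17 ≤ 24, expected clicks 12 + 16 = 28.
slot 1 + slot 6: cost 11 + 10 = 21 ≤ 24, expected clicks 15 + 16 = 31.
slot 5 + slot 1: cost 7 + 11 = 18 ≤ 24, expected clicks 12 + 15 = 27.
Best is slot 1 and slot 6 with total expected clicks 31.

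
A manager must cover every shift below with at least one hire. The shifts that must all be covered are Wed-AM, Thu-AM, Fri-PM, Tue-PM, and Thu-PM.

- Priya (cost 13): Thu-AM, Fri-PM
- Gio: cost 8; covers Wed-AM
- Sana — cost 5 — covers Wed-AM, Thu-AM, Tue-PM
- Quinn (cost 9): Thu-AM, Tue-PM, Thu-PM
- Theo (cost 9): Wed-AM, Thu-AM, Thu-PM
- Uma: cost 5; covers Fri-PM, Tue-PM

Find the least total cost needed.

The greedy cost-per-new-shift heuristic would pick Sana, Uma, and Quinn for 19, but a cheaper cover exists.
Choose Theo and Uma: together they cover Wed-AM, Thu-AM, Fri-PM, Tue-PM, Thu-PM — every shift.
Total cost: 9 + 5 = 14.
No cover costs less than 14.

14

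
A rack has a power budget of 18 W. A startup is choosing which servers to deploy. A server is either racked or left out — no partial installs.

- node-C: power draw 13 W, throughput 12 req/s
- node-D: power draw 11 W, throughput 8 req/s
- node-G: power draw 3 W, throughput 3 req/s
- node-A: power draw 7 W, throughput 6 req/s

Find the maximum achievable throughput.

15

This is a 0-1 knapsack instance.
Allowing fractional choices, the relaxed optimum would be about 16.7, but servers are indivisible.
node-C + node-G: power draw 13 + 3 = 16 ≤ 18, throughput 12 + 3 = 15.
node-C: power draw 13 ≤ 18, throughput 12.
node-D + node-A: power draw 11 + 7 = 18 ≤ 18, throughput 8 + 6 = 14.
Best is node-C and node-G with total throughput 15.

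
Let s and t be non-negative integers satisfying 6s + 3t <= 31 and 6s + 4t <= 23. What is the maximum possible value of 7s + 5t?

The continuous relaxation peaks at (0, 5.75) with value 28.75; rounding to a feasible lattice point costs some objective.
(s,t)=(1,4): 6·1+3·4=18≤31, 6·1+4·4=22≤23, objective 27.
(s,t)=(0,5): 6·0+3·5=15≤31, 6·0+4·5=20≤23, objective 25.
(s,t)=(1,3): 6·1+3·3=15≤31, 6·1+4·3=18≤23, objective 22.
No feasible integer point exceeds 27.

27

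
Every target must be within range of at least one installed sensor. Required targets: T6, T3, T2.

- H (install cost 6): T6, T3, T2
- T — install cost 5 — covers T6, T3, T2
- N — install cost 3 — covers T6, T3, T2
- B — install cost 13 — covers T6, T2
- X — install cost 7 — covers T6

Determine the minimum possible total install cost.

3

This is a weighted set-cover instance.
N alone covers T6, T3, T2 — every target.
Total install cost: 3.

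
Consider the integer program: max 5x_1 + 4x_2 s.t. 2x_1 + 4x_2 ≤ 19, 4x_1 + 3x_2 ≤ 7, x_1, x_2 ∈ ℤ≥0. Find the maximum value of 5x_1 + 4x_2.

9

The continuous relaxation peaks at (0, 2.33) with value 9.33; rounding to a feasible lattice point costs some objective.
(x_1,x_2)=(1,1) is feasible, giving 9.
(x_1,x_2)=(0,2) is feasible, giving 8.
(x_1,x_2)=(1,0) is feasible, giving 5.
(x_1,x_2)=(0,1) is feasible, giving 4.
Maximum is 9 at (x_1,x_2)=(1,1).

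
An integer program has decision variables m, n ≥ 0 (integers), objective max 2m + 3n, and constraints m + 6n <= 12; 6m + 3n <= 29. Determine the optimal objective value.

11

(m,n)=(4,1): 1·4+6·1=10≤12, 6·4+3·1=27≤29, objective 11.
(m,n)=(3,1): 1·3+6·1=9≤12, 6·3+3·1=21≤29, objective 9.
(m,n)=(4,0): 1·4+6·0=4≤12, 6·4+3·0=24≤29, objective 8.
The best lattice point is (4,1), giving 11.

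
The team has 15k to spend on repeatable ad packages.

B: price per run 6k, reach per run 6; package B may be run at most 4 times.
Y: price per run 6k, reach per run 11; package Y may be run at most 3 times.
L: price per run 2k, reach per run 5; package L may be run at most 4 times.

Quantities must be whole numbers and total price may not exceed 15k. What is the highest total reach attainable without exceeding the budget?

L has the best ratio (5/2); taking only L gives at most 4×5 = 20 (stopped by the supply cap of 4).
Mixing does better — 1×Y and 4×L: price 14 ≤ 15, reach 1·11 + 4·5 = 31.

31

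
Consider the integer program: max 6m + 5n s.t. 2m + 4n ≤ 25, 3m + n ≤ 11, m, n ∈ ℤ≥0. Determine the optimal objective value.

37

(m,n)=(2,5): 2·2+4·5=24≤25, 3·2+1·5=11≤11, objective 37.
(m,n)=(2,4): 2·2+4·4=20≤25, 3·2+1·4=10≤11, objective 32.
The best lattice point is (2,5), giving 37.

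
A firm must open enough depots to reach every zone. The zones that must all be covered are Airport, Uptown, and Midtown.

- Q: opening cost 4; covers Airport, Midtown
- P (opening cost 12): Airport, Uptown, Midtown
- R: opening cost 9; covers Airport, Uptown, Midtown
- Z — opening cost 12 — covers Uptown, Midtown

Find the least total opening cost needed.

9

The greedy cost-per-new-zone heuristic would pick Q and R for 13, but a cheaper cover exists.
R alone covers Airport, Uptown, Midtown — every zone.
Total opening cost: 9.
No cover costs less than 9.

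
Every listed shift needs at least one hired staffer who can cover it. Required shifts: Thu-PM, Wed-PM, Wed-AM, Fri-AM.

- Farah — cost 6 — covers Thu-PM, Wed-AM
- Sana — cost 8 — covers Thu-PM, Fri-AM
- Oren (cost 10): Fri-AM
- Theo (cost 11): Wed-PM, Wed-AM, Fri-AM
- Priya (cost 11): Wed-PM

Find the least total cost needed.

Choose Farah and Theo: together they cover Thu-PM, Wed-PM, Wed-AM, Fri-AM — every shift.
Total cost: 6 + 11 = 17.
No cover costs less than 17.

17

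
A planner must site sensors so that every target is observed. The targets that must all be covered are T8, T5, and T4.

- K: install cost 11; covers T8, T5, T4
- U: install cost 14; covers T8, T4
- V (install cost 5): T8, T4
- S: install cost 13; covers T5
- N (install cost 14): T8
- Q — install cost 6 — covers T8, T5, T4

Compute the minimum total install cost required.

This is an integer covering problem.
Q alone covers T8, T5, T4 — every target.
Total install cost: 6.
No cover costs less than 6.

6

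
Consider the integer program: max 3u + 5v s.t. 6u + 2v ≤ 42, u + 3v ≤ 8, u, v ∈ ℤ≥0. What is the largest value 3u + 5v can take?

21

The continuous relaxation peaks at (6.88, 0.375) with value 22.50; rounding to a feasible lattice point costs some objective.
(u,v)=(7,0): 6·7+2·0=42≤42, 1·7+3·0=7≤8, objective 21.
(u,v)=(5,1): 6·5+2·1=32≤42, 1·5+3·1=8≤8, objective 20.
(u,v)=(6,0): 6·6+2·0=36≤42, 1·6+3·0=6≤8, objective 18.
Maximum is 21 at (u,v)=(7,0).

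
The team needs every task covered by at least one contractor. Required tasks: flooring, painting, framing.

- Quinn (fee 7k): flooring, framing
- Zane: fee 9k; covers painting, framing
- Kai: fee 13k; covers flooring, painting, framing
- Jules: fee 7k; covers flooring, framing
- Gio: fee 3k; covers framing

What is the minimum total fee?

13

The greedy cost-per-new-task heuristic would pick Gio and Kai for 16, but a cheaper cover exists.
Kai alone covers flooring, painting, framing — every task.
Total fee: 13.
No cover costs less than 13.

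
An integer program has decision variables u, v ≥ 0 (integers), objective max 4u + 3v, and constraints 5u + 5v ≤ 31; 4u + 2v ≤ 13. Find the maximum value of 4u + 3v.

(u,v)=(0,6) is feasible, giving 18.
(u,v)=(1,4) is feasible, giving 16.
The best lattice point is (0,6), giving 18.

18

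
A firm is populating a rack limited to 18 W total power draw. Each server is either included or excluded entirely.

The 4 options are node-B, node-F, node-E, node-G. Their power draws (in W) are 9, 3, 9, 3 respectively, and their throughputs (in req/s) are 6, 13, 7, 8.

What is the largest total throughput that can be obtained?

This is a 0-1 knapsack instance.
Take node-F, node-E, and node-G: power draw 3 + 9 + 3 = 15 ≤ 18, throughput 13 + 7 + 8 = 28.
No other feasible combination does better.

28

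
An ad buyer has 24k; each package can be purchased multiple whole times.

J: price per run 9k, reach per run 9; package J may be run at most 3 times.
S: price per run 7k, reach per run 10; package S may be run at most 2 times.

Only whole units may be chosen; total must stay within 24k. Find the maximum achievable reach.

S has the best ratio (10/7); taking only S gives at most 2×10 = 20 (stopped by the supply cap of 2).
Mixing does better — 1×J and 2×S: price 23 ≤ 24, reach 1·9 + 2·10 = 29.

29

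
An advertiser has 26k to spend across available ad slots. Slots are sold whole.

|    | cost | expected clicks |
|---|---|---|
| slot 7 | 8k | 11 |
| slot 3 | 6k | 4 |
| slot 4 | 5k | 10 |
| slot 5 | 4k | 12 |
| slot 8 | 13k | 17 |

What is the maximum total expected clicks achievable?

Allowing fractional choices, the relaxed optimum would be about 44.8, but ad slots are indivisible.
slot 7 + slot 4 + slot 8: cost 8 + 5 + 13 = 26 ≤ 26, expected clicks 11 + 10 + 17 = 38.
slot 4 + slot 5 + slot 8: cost 5 + 4 + 13 = 22 ≤ 26, expected clicks 10 + 12 + 17 = 39.
slot 7 + slot 5 + slot 8: cost 8 + 4 + 13 = 25 ≤ 26, expected clicks 11 + 12 + 17 = 40.
Best is slot 7, slot 5, and slot 8 with total expected clicks 40.

40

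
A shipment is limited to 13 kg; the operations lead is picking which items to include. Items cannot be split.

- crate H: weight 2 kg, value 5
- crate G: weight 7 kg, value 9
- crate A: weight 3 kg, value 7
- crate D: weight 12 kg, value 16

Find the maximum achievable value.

21

This is a 0-1 knapsack instance.
Allowing fractional choices, the relaxed optimum would be about 22.7, but items are indivisible.
crate D: weight 12 ≤ 13, value 16.
crate G + crate A: weight 7 + 3 = 10 ≤ 13, value 9 + 7 = 16.
crate H + crate G + crate A: weight 2 + 7 + 3 = 12 ≤ 13, value 5 + 9 + 7 = 21.
Best is crate H, crate G, and crate A with total value 21.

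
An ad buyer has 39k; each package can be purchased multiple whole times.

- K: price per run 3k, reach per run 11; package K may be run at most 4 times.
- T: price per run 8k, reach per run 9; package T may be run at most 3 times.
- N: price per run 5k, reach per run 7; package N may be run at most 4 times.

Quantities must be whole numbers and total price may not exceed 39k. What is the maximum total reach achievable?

This is a bounded integer knapsack.
Take 4×K, 2×T, and 2×N: price 38 ≤ 39, reach 4·11 + 2·9 + 2·7 = 76.
K has the best ratio (11/3) and is taken to its limit of 4; remaining capacity is filled optimally with the others.

76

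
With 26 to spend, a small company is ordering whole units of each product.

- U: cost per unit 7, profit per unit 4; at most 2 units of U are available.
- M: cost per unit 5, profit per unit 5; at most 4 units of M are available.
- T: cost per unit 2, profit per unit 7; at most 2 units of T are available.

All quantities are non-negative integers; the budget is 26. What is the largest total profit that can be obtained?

4×M and 2×T: cost 24 ≤ 26, profit 4·5 + 2·7 = 34.
1×U, 3×M, and 2×T: cost 26 ≤ 26, profit 1·4 + 3·5 + 2·7 = 33.
Best is 34.

34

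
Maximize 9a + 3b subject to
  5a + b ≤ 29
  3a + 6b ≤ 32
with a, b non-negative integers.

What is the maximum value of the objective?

51

(a,b)=(5,2) is feasible, giving 51.
(a,b)=(5,1) is feasible, giving 48.
The best lattice point is (5,2), giving 51.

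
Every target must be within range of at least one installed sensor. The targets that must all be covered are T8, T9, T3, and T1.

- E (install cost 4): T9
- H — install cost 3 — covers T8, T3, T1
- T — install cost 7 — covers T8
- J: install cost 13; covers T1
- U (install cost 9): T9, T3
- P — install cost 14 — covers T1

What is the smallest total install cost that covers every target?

7

Choose E and H: together they cover T8, T9, T3, T1 — every target.
Total install cost: 4 + 3 = 7.
No cover costs less than 7.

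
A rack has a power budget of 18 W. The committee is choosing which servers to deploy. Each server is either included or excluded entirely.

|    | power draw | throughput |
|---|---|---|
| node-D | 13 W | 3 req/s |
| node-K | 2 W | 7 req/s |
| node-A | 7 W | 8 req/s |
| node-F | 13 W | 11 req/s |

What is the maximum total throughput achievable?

Allowing fractional choices, the relaxed optimum would be about 22.6, but servers are indivisible.
node-K + node-F: power draw 2 + 13 = 15 ≤ 18, throughput 7 + 11 = 18.
node-K + node-A: power draw 2 + 7 = 9 ≤ 18, throughput 7 + 8 = 15.
Best is node-K and node-F with total throughput 18.

18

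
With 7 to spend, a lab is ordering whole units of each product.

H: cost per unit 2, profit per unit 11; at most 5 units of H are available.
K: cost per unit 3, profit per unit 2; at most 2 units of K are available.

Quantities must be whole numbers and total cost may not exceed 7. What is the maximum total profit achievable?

33

This is a bounded integer knapsack.
2×H and 1×K: cost 7 ≤ 7, profit 2·11 + 1·2 = 24.
3×H: cost 6 ≤ 7, profit 3·11 = 33.
Best is 33.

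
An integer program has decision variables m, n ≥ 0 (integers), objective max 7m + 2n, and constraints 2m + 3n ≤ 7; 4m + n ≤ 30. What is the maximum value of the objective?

Relaxing integrality, the LP optimum is 24.50 at (m,n) = (3.5, 0), which is not an integer point.
(m,n)=(3,0): 2·3+3·0=6≤7, 4·3+1·0=12≤30, objective 21.
(m,n)=(2,1): 2·2+3·1=7≤7, 4·2+1·1=9≤30, objective 16.
(m,n)=(2,0): 2·2+3·0=4≤7, 4·2+1·0=8≤30, objective 14.
The best lattice point is (3,0), giving 21.

21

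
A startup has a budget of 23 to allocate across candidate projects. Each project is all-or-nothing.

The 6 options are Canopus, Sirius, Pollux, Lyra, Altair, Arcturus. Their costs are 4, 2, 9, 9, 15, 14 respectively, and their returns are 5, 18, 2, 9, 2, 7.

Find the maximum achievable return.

This is an integer program with binary decision variables.
Take Canopus, Sirius, and Lyra: cost 4 + 2 + 9 = 15 ≤ 23, return 5 + 18 + 9 = 32.
No other feasible combination does better.

32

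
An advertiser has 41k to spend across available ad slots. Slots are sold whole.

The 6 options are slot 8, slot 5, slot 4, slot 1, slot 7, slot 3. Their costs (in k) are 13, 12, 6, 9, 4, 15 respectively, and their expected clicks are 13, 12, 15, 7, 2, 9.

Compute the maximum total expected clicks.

This is an integer program with binary decision variables.
Allowing fractional choices, the relaxed optimum would be about 47.6, but ad slots are indivisible.
slot 8 + slot 5 + slot 4 + slot 1: cost 13 + 12 + 6 + 9 = 40 ≤ 41, expected clicks 13 + 12 + 15 + 7 = 47.
slot 8 + slot 5 + slot 4 + slot 7: cost 13 + 12 + 6 + 4 = 35 ≤ 41, expected clicks 13 + 12 + 15 + 2 = 42.
slot 8 + slot 5 + slot 4: cost 13 + 12 + 6 = 31 ≤ 41, expected clicks 13 + 12 + 15 = 40.
Best is slot 8, slot 5, slot 4, and slot 1 with total expected clicks 47.

47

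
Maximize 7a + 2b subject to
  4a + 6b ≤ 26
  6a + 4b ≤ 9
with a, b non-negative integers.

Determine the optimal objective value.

7

The continuous relaxation peaks at (1.5, 0) with value 10.50; rounding to a feasible lattice point costs some objective.
(a,b)=(1,0): 4·1+6·0=4≤26, 6·1+4·0=6≤9, objective 7.
(a,b)=(0,1): 4·0+6·1=6≤26, 6·0+4·1=4≤9, objective 2.
The best lattice point is (1,0), giving 7.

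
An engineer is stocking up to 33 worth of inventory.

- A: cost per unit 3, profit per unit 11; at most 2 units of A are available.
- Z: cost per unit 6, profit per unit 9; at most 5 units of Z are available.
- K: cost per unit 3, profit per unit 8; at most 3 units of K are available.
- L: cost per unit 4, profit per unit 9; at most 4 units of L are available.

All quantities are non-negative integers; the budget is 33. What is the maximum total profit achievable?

82

A has the best ratio (11/3); taking only A gives at most 2×11 = 22 (stopped by the supply cap of 2).
Mixing does better — 2×A, 3×K, and 4×L: cost 31 ≤ 33, profit 2·11 + 3·8 + 4·9 = 82.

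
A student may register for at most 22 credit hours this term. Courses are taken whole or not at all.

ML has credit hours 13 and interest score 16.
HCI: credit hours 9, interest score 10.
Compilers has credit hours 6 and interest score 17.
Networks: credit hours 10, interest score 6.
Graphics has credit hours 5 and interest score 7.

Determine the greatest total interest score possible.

Allowing fractional choices, the relaxed optimum would be about 37.5, but courses are indivisible.
ML + Compilers: credit hours 13 + 6 = 19 ≤ 22, interest score 16 + 17 = 33.
Compilers + Networks + Graphics: credit hours 6 + 10 + 5 = 21 ≤ 22, interest score 17 + 6 + 7 = 30.
HCI + Compilers + Graphics: credit hours 9 + 6 + 5 = 20 ≤ 22, interest score 10 + 17 + 7 = 34.
Best is HCI, Compilers, and Graphics with total interest score 34.

34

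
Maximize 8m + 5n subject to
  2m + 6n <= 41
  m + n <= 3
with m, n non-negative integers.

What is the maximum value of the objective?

(m,n)=(3,0): 2·3+6·0=6≤41, 1·3+1·0=3≤3, objective 24.
(m,n)=(2,1): 2·2+6·1=10≤41, 1·2+1·1=3≤3, objective 21.
(m,n)=(2,0): 2·2+6·0=4≤41, 1·2+1·0=2≤3, objective 16.
Maximum is 24 at (m,n)=(3,0).

24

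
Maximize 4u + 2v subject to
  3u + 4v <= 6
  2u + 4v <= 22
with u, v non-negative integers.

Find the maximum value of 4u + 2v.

8

(u,v)=(2,0): 3·2+4·0=6≤6, 2·2+4·0=4≤22, objective 8.
(u,v)=(1,0): 3·1+4·0=3≤6, 2·1+4·0=2≤22, objective 4.
No feasible integer point exceeds 8.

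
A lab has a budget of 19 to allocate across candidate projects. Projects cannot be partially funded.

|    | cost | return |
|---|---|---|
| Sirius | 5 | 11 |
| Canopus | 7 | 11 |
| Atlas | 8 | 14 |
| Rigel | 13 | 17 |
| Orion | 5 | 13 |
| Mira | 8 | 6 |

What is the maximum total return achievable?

38

Sirius + Atlas + Orion: cost 5 + 8 + 5 = 18 ≤ 19, return 11 + 14 + 13 = 38.
Sirius + Canopus + Orion: cost 5 + 7 + 5 = 17 ≤ 19, return 11 + 11 + 13 = 35.
Rigel + Orion: cost 13 + 5 = 18 ≤ 19, return 17 + 13 = 30.
Best is Sirius, Atlas, and Orion with total return 38.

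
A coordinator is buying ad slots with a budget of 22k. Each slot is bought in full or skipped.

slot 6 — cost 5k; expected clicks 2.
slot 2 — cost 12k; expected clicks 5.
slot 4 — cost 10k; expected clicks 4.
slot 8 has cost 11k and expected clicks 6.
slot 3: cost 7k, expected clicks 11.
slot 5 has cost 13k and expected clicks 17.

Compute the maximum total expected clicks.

28

This is an integer program with binary decision variables.
Take slot 3 and slot 5: cost 7 + 13 = 20 ≤ 22, expected clicks 11 + 17 = 28.
No other feasible combination does better.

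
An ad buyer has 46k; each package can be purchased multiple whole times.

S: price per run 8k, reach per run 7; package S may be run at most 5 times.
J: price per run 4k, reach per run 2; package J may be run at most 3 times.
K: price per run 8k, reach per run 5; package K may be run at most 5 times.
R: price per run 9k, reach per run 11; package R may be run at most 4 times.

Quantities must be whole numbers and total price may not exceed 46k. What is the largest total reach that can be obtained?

51

Take 1×S and 4×R: price 44 ≤ 46, reach 1·7 + 4·11 = 51.
R has the best ratio (11/9) and is taken to its limit of 4; remaining capacity is filled optimally with the others.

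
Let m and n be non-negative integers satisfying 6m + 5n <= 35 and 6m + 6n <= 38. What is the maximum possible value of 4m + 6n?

36

The continuous relaxation peaks at (0, 6.33) with value 38.00; rounding to a feasible lattice point costs some objective.
(m,n)=(0,6): 6·0+5·6=30≤35, 6·0+6·6=36≤38, objective 36.
(m,n)=(1,5): 6·1+5·5=31≤35, 6·1+6·5=36≤38, objective 34.
(m,n)=(0,5): 6·0+5·5=25≤35, 6·0+6·5=30≤38, objective 30.
No feasible integer point exceeds 36.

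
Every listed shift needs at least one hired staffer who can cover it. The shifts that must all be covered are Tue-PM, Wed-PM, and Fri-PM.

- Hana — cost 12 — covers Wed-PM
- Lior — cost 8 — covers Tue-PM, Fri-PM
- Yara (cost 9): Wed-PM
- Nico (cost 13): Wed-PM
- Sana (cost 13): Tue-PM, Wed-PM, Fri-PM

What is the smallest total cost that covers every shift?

The greedy cost-per-new-shift heuristic would pick Lior and Yara for 17, but a cheaper cover exists.
Sana alone covers Tue-PM, Wed-PM, Fri-PM — every shift.
Total cost: 13.
No cover costs less than 13.

13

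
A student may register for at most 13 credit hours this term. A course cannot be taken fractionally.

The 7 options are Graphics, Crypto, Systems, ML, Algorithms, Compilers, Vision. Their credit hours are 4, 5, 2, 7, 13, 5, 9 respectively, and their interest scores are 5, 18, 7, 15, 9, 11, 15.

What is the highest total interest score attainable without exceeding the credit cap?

36

Take Crypto, Systems, and Compilers: credit hours 5 + 2 + 5 = 12 ≤ 13, interest score 18 + 7 + 11 = 36.
No other feasible combination does better.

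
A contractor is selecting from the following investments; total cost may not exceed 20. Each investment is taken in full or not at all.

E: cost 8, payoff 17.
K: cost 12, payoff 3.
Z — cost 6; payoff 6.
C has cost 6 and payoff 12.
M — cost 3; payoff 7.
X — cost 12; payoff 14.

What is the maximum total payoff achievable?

36

E + C + M: cost 8 + 6 + 3 = 17 ≤ 20, payoff 17 + 12 + 7 = 36.
E + Z + C: cost 8 + 6 + 6 = 20 ≤ 20, payoff 17 + 6 + 12 = 35.
Best is E, C, and M with total payoff 36.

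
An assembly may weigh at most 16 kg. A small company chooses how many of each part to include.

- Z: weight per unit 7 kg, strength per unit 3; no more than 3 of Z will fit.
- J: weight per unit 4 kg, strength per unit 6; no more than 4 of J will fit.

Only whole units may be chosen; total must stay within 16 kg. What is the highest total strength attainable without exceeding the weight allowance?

24

Take 4×J: weight 16 ≤ 16, strength 4·6 = 24.
J has the best ratio (6/4) and is taken to its limit of 4; remaining capacity is filled optimally with the others.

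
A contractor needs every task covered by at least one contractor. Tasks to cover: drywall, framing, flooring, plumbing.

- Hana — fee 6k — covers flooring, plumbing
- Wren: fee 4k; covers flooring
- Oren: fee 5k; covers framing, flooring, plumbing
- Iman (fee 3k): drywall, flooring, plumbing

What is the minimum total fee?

Choose Oren and Iman: together they cover drywall, framing, flooring, plumbing — every task.
Total fee: 5 + 3 = 8.
No cover costs less than 8.

8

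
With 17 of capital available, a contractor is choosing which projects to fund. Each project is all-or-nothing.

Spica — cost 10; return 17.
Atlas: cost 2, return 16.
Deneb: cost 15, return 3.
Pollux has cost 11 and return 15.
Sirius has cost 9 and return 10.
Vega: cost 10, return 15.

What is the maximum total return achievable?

Allowing fractional choices, the relaxed optimum would be about 40.5, but projects are indivisible.
Atlas + Vega: cost 2 + 10 = 12 ≤ 17, return 16 + 15 = 31.
Spica + Atlas: cost 10 + 2 = 12 ≤ 17, return 17 + 16 = 33.
Atlas + Pollux: cost 2 + 11 = 13 ≤ 17, return 16 + 15 = 31.
Best is Spica and Atlas with total return 33.

33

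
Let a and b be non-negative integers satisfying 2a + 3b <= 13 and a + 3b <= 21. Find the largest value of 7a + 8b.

43

The continuous relaxation peaks at (6.5, 0) with value 45.50; rounding to a feasible lattice point costs some objective.
(a,b)=(5,1): 2·5+3·1=13≤13, 1·5+3·1=8≤21, objective 43.
(a,b)=(6,0): 2·6+3·0=12≤13, 1·6+3·0=6≤21, objective 42.
No feasible integer point exceeds 43.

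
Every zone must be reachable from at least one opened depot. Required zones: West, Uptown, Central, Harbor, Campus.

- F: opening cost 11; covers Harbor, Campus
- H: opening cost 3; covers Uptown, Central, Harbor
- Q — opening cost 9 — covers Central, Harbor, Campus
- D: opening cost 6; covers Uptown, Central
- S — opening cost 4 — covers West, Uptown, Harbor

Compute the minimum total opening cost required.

The greedy cost-per-new-zone heuristic would pick H, S, and Q for 16, but a cheaper cover exists.
Choose Q and S: together they cover West, Uptown, Central, Harbor, Campus — every zone.
Total opening cost: 9 + 4 = 13.
No cover costs less than 13.

13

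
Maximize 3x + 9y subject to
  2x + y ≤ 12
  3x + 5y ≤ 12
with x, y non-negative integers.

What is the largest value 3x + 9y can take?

The continuous relaxation peaks at (0, 2.4) with value 21.60; rounding to a feasible lattice point costs some objective.
(x,y)=(0,2): 2·0+1·2=2≤12, 3·0+5·2=10≤12, objective 18.
(x,y)=(1,1): 2·1+1·1=3≤12, 3·1+5·1=8≤12, objective 12.
(x,y)=(0,1): 2·0+1·1=1≤12, 3·0+5·1=5≤12, objective 9.
The best lattice point is (0,2), giving 18.

18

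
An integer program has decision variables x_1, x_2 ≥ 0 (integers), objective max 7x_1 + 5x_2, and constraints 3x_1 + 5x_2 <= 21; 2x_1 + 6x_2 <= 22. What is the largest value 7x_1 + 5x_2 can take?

(x_1,x_2)=(7,0): 3·7+5·0=21≤21, 2·7+6·0=14≤22, objective 49.
(x_1,x_2)=(6,0): 3·6+5·0=18≤21, 2·6+6·0=12≤22, objective 42.
No feasible integer point exceeds 49.

49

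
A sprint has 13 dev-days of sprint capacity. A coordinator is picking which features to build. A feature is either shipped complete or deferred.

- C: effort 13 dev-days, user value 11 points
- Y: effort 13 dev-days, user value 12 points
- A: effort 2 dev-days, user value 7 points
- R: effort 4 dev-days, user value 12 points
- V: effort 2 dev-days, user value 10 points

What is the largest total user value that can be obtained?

29

Allowing fractional choices, the relaxed optimum would be about 33.6, but features are indivisible.
R + V: effort 4 + 2 = 6 ≤ 13, user value 12 + 10 = 22.
A + R + V: effort 2 + 4 + 2 = 8 ≤ 13, user value 7 + 12 + 10 = 29.
Best is A, R, and V with total user value 29.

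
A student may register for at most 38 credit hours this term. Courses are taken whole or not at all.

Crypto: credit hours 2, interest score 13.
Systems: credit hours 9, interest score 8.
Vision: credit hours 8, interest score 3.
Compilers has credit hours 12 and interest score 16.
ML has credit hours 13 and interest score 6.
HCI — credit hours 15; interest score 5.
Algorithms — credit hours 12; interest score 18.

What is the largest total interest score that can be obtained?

55

Take Crypto, Systems, Compilers, and Algorithms: credit hours 2 + 9 + 12 + 12 = 35 ≤ 38, interest score 13 + 8 + 16 + 18 = 55.
No other feasible combination does better.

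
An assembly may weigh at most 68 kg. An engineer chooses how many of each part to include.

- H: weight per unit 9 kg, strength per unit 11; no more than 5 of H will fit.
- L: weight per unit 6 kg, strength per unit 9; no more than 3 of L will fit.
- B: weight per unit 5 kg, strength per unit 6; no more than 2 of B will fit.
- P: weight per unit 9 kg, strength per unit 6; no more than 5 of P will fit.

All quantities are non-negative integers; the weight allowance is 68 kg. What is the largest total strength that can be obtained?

This is a bounded integer knapsack.
Take 5×H, 3×L, and 1×B: weight 68 ≤ 68, strength 5·11 + 3·9 + 1·6 = 88.
L has the best ratio (9/6) and is taken to its limit of 3; remaining capacity is filled optimally with the others.

88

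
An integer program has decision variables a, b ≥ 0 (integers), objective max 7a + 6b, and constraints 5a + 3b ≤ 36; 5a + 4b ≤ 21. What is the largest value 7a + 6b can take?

31

(a,b)=(1,4): 5·1+3·4=17≤36, 5·1+4·4=21≤21, objective 31.
(a,b)=(0,5): 5·0+3·5=15≤36, 5·0+4·5=20≤21, objective 30.
(a,b)=(1,3): 5·1+3·3=14≤36, 5·1+4·3=17≤21, objective 25.
No feasible integer point exceeds 31.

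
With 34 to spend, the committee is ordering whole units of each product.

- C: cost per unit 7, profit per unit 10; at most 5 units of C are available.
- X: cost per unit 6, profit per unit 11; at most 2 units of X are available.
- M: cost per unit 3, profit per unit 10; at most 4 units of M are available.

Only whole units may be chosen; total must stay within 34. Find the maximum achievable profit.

72

M has the best ratio (10/3); taking only M gives at most 4×10 = 40 (stopped by the supply cap of 4).
Mixing does better — 1×C, 2×X, and 4×M: cost 31 ≤ 34, profit 1·10 + 2·11 + 4·10 = 72.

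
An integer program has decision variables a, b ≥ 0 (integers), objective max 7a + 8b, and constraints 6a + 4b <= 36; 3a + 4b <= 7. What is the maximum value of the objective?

(a,b)=(1,1): 6·1+4·1=10≤36, 3·1+4·1=7≤7, objective 15.
(a,b)=(2,0): 6·2+4·0=12≤36, 3·2+4·0=6≤7, objective 14.
(a,b)=(0,1): 6·0+4·1=4≤36, 3·0+4·1=4≤7, objective 8.
Maximum is 15 at (a,b)=(1,1).

15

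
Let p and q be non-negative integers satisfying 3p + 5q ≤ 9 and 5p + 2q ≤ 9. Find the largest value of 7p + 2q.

The continuous relaxation peaks at (1.8, 0) with value 12.60; rounding to a feasible lattice point costs some objective.
(p,q)=(1,1) is feasible, giving 9.
(p,q)=(1,0) is feasible, giving 7.
(p,q)=(0,1) is feasible, giving 2.
(p,q)=(0,0) is feasible, giving 0.
The best lattice point is (1,1), giving 9.

9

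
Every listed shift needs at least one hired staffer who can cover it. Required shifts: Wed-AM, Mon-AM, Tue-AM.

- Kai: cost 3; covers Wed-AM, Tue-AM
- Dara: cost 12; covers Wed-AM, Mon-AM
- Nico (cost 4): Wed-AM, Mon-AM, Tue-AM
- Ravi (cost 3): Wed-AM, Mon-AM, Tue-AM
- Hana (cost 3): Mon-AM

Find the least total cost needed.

3

This is a weighted set-cover instance.
Ravi alone covers Wed-AM, Mon-AM, Tue-AM — every shift.
Total cost: 3.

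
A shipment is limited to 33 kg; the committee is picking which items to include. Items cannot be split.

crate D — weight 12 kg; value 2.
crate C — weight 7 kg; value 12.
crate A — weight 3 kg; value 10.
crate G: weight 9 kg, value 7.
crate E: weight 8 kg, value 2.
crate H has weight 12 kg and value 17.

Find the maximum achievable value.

Allowing fractional choices, the relaxed optimum would be about 46.5, but items are indivisible.
crate C + crate A + crate G + crate H: weight 7 + 3 + 9 + 12 = 31 ≤ 33, value 12 + 10 + 7 + 17 = 46.
crate C + crate A + crate E + crate H: weight 7 + 3 + 8 + 12 = 30 ≤ 33, value 12 + 10 + 2 + 17 = 41.
Best is crate C, crate A, crate G, and crate H with total value 46.

46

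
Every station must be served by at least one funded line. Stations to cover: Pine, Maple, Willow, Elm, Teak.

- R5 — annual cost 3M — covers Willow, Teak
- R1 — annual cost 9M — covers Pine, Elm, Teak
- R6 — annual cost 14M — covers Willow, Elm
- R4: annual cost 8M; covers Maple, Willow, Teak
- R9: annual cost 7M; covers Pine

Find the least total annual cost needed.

17

This is a weighted set-cover instance.
The greedy cost-per-new-station heuristic would pick R5, R1, and R4 for 20, but a cheaper cover exists.
Choose R1 and R4: together they cover Pine, Maple, Willow, Elm, Teak — every station.
Total annual cost: 9 + 8 = 17.
No cover costs less than 17.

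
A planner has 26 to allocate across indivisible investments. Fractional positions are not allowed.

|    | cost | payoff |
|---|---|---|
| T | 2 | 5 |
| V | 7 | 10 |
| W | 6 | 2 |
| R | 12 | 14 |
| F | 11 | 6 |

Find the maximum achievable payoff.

29

Allowing fractional choices, the relaxed optimum would be about 31.7, but investments are indivisible.
T + V + R: cost 2 + 7 + 12 = 21 ≤ 26, payoff 5 + 10 + 14 = 29.
T + R + F: cost 2 + 12 + 11 = 25 ≤ 26, payoff 5 + 14 + 6 = 25.
V + W + R: cost 7 + 6 + 12 = 25 ≤ 26, payoff 10 + 2 + 14 = 26.
Best is T, V, and R with total payoff 29.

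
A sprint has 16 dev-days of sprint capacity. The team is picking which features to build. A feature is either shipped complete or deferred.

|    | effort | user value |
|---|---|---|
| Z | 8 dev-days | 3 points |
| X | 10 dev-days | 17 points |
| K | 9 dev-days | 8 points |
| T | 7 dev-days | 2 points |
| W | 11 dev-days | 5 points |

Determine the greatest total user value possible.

17

Allowing fractional choices, the relaxed optimum would be about 22.3, but features are indivisible.
X: effort 10 ≤ 16, user value 17.
K: effort 9 ≤ 16, user value 8.
K + T: effort 9 + 7 = 16 ≤ 16, user value 8 + 2 = 10.
Best is X with total user value 17.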